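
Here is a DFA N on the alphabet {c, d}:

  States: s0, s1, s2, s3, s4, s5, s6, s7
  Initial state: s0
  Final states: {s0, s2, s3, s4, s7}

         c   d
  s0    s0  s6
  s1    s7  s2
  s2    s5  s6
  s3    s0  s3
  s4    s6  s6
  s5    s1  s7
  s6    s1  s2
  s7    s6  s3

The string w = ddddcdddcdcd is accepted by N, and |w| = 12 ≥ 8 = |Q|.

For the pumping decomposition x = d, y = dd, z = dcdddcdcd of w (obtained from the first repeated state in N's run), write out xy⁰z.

ddcdddcdcd

xy⁰z = xz = d·dcdddcdcd = ddcdddcdcd.
Reading y = dd takes N from s6 back to s6, so after x the machine is still in s6, and z then leads to the accepting state s2. Hence ddcdddcdcd ∈ L(N).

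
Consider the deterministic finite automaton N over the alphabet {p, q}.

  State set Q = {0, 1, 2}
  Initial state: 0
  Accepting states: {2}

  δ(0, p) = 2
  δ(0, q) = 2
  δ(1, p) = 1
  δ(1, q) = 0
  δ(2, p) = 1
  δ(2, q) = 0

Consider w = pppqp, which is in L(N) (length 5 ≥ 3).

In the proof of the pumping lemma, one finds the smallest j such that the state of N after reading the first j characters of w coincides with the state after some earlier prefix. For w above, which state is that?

Run of N on w = p p p q p:
  step 0: 0  (start)
  step 1: 2  (read p: 0→2)
  step 2: 1  (read p: 2→1)
  step 3: 1  (read p: 1→1)   ← first repeat (1 seen earlier)
  step 4: 0  (read q: 1→0)
  step 5: 2  (read p: 0→2)

The earliest repeat is at step j = 3: N is in 1, which it already visited at step i = 2.
Pumping length from the standard proof: p = 3 (the number of states). The repeated state found above gives |xy| = j ≤ 3 and |y| = j − i ≥ 1.

1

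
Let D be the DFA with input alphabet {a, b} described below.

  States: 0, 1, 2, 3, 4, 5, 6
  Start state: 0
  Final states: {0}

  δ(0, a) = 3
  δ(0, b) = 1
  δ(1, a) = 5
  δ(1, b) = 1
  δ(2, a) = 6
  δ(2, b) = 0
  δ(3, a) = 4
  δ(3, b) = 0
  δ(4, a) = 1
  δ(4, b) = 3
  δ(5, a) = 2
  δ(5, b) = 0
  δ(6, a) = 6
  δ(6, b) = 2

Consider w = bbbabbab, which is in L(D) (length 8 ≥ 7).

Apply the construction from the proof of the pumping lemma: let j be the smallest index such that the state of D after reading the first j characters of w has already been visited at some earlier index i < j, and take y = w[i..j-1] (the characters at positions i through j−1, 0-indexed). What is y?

Run of D on w = b b b a b b a b:
  step 0: 0  (start)
  step 1: 1  (read b: 0→1)
  step 2: 1  (read b: 1→1)   ← first repeat (1 seen earlier)
  step 3: 1  (read b: 1→1)
  step 4: 5  (read a: 1→5)
  step 5: 0  (read b: 5→0)
  step 6: 1  (read b: 0→1)
  step 7: 5  (read a: 1→5)
  step 8: 0  (read b: 5→0)

So i = 1, j = 2, giving x = w[0:1] = b, y = w[1:2] = b, z = w[2:8] = babbab.
Check: |xy| = 2 ≤ 7 and |y| = 1 ≥ 1. Reading y takes D from 1 back to 1, so every xyⁱz is accepted.

b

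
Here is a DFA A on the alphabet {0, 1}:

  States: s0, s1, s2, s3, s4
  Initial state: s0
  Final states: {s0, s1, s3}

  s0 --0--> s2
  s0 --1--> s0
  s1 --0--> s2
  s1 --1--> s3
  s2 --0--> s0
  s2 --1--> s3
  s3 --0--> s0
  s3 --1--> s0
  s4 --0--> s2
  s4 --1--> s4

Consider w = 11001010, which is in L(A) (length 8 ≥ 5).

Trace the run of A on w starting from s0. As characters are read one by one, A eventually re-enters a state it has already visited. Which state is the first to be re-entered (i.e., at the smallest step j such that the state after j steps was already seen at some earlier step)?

s0

State sequence: s0 -1-> s0 -1-> s0 -0-> s2 -0-> s0 -1-> s0 -0-> s2 -1-> s3 -0-> s0
First repeat at step 1: s0 was already visited.

The earliest repeat is at step j = 1: A is in s0, which it already visited at step i = 0.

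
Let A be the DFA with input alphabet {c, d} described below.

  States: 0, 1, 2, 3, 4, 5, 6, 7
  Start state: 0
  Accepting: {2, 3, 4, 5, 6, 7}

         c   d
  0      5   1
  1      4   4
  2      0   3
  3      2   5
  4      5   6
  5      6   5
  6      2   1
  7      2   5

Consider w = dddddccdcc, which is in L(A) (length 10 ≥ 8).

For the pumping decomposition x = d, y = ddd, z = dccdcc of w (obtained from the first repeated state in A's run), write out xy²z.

ddddddddccdcc

xy^2z = d·ddd·ddd·dccdcc = ddddddddccdcc.
Reading y = ddd takes A from 1 back to 1, so after x·y·y the machine is still in 1, and z then leads to the accepting state 5. Hence ddddddddccdcc ∈ L(A).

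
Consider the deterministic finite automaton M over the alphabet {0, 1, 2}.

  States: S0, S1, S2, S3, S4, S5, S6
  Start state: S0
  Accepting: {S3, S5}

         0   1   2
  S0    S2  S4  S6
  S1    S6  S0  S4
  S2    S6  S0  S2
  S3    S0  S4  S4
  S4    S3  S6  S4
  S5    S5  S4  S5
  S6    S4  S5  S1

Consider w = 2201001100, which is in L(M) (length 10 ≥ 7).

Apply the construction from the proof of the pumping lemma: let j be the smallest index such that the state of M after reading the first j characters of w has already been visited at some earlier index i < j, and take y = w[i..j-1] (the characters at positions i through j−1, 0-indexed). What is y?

20

Run of M on w = 2 2 0 1 0 0 1 1 0 0:
  step 0: S0  (start)
  step 1: S6  (read 2: S0→S6)
  step 2: S1  (read 2: S6→S1)
  step 3: S6  (read 0: S1→S6)   ← first repeat (S6 seen earlier)
  step 4: S5  (read 1: S6→S5)
  step 5: S5  (read 0: S5→S5)
  step 6: S5  (read 0: S5→S5)
  step 7: S4  (read 1: S5→S4)
  step 8: S6  (read 1: S4→S6)
  step 9: S4  (read 0: S6→S4)
  step 10: S3  (read 0: S4→S3)

So i = 1, j = 3, giving x = w[0:1] = 2, y = w[1:3] = 20, z = w[3:10] = 1001100.
Check: |xy| = 3 ≤ 7 and |y| = 2 ≥ 1. Reading y takes M from S6 back to S6, so every xyⁱz is accepted.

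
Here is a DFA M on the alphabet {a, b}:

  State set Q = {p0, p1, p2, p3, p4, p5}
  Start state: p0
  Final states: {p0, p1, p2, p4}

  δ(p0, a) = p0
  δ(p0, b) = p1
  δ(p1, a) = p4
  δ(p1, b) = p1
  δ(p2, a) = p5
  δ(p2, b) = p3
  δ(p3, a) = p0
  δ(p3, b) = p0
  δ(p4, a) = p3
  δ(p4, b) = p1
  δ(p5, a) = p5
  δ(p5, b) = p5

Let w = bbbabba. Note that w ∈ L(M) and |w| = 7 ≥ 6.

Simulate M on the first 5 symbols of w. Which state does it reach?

Run of M on the first 5 characters of w = b b b a b:
  step 0: p0  (start)
  step 1: p1  (read b: p0→p1)
  step 2: p1  (read b: p1→p1)
  step 3: p1  (read b: p1→p1)
  step 4: p4  (read a: p1→p4)
  step 5: p1  (read b: p4→p1)

After reading 5 characters, M is in state p1.
(This kind of state-tracing is the core of the pumping-lemma construction: with 6 states, pigeonhole forces a repeat within the first 6 steps.)

p1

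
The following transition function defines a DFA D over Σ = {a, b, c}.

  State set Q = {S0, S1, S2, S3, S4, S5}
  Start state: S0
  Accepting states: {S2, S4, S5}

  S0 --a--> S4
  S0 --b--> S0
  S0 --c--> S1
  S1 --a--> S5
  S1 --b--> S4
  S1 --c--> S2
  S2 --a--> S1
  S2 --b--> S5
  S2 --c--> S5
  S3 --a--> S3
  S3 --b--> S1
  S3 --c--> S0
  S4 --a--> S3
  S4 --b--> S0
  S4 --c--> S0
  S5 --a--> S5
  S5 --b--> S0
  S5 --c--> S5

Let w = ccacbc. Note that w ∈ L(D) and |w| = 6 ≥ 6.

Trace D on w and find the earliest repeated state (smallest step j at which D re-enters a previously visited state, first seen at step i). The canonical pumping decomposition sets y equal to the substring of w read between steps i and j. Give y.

Run of D on w = c c a c b c:
  step 0: S0  (start)
  step 1: S1  (read c: S0→S1)
  step 2: S2  (read c: S1→S2)
  step 3: S1  (read a: S2→S1)   ← first repeat (S1 seen earlier)
  step 4: S2  (read c: S1→S2)
  step 5: S5  (read b: S2→S5)
  step 6: S5  (read c: S5→S5)

So i = 1, j = 3, giving x = w[0:1] = c, y = w[1:3] = ca, z = w[3:6] = cbc.
Check: |xy| = 3 ≤ 6 and |y| = 2 ≥ 1. Reading y takes D from S1 back to S1, so every xyⁱz is accepted.
Since D has 6 states, any run of length ≥ 6 visits 6+1 states, so by pigeonhole some state repeats within the first 6 steps — that repeat gives the pumpable loop.

ca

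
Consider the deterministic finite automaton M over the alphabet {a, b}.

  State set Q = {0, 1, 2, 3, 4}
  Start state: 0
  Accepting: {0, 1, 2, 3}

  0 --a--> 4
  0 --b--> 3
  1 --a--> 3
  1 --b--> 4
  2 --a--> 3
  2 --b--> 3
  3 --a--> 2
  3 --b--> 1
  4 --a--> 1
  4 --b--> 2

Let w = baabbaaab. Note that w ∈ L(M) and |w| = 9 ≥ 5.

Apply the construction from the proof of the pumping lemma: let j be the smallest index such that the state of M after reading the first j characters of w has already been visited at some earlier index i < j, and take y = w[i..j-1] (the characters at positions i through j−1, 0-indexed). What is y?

aa

Run of M on w = b a a b b a a a b:
  step 0: 0  (start)
  step 1: 3  (read b: 0→3)
  step 2: 2  (read a: 3→2)
  step 3: 3  (read a: 2→3)   ← first repeat (3 seen earlier)
  step 4: 1  (read b: 3→1)
  step 5: 4  (read b: 1→4)
  step 6: 1  (read a: 4→1)
  step 7: 3  (read a: 1→3)
  step 8: 2  (read a: 3→2)
  step 9: 3  (read b: 2→3)

So i = 1, j = 3, giving x = w[0:1] = b, y = w[1:3] = aa, z = w[3:9] = bbaaab.
Check: |xy| = 3 ≤ 5 and |y| = 2 ≥ 1. Reading y takes M from 3 back to 3, so every xyⁱz is accepted.
Since M has 5 states, any run of length ≥ 5 visits 5+1 states, so by pigeonhole some state repeats within the first 5 steps — that repeat gives the pumpable loop.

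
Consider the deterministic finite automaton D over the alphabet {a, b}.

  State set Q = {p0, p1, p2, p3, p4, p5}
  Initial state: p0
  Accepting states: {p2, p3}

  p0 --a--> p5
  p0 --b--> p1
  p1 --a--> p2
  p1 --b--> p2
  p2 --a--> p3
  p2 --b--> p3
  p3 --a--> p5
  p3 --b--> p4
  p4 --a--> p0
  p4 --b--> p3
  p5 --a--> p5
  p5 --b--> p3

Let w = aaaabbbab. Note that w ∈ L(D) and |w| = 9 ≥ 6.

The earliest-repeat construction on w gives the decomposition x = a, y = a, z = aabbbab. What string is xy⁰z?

xy⁰z = xz = a·aabbbab = aaabbbab.
Reading y = a takes D from p5 back to p5, so after x the machine is still in p5, and z then leads to the accepting state p3. Hence aaabbbab ∈ L(D).

aaabbbab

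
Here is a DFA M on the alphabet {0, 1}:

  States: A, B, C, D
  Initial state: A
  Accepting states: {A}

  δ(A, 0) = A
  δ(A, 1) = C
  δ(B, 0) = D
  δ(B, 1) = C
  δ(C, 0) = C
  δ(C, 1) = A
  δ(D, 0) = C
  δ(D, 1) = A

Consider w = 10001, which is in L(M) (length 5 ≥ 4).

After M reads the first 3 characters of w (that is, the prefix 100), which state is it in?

Run of M on the first 3 characters of w = 1 0 0:
  step 0: A  (start)
  step 1: C  (read 1: A→C)
  step 2: C  (read 0: C→C)
  step 3: C  (read 0: C→C)

After reading 3 characters, M is in state C.

C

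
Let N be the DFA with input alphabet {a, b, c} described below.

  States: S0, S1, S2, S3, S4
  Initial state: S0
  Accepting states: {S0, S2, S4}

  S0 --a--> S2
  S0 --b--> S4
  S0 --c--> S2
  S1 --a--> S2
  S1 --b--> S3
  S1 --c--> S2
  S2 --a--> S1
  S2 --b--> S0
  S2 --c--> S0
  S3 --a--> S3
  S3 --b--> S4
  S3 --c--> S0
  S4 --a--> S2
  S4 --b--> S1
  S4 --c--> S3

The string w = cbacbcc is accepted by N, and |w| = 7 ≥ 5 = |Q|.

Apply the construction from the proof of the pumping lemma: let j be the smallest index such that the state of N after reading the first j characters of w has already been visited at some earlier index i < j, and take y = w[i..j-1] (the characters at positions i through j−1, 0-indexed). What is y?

cb

Run of N on w = c b a c b c c:
  step 0: S0  (start)
  step 1: S2  (read c: S0→S2)
  step 2: S0  (read b: S2→S0)   ← first repeat (S0 seen earlier)
  step 3: S2  (read a: S0→S2)
  step 4: S0  (read c: S2→S0)
  step 5: S4  (read b: S0→S4)
  step 6: S3  (read c: S4→S3)
  step 7: S0  (read c: S3→S0)

So i = 0, j = 2, giving x = w[0:0] = ε, y = w[0:2] = cb, z = w[2:7] = acbcc.
Check: |xy| = 2 ≤ 5 and |y| = 2 ≥ 1. Reading y takes N from S0 back to S0, so every xyⁱz is accepted.
Pumping length from the standard proof: p = 5 (the number of states). The repeated state found above gives |xy| = j ≤ 5 and |y| = j − i ≥ 1.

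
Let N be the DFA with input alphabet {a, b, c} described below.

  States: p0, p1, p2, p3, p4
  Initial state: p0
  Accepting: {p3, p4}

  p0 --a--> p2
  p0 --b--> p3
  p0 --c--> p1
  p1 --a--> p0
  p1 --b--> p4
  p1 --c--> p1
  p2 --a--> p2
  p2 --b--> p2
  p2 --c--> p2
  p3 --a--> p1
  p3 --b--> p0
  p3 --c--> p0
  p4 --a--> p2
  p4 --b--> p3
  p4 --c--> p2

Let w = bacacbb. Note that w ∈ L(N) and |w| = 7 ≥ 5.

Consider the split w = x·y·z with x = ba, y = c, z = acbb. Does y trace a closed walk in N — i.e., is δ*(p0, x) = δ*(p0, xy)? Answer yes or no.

yes

Run of N on the first 3 characters of w = b a c:
  step 0: p0  (start)
  step 1: p3  (read b: p0→p3)
  step 2: p1  (read a: p3→p1)
  step 3: p1  (read c: p1→p1)

After x (step 2): p1. After xy (step 3): p1.
They match, so y = c drives N around a cycle from p1 back to itself; pumping y any number of times keeps N in p1 before reading z, and xyⁱz ∈ L(N) for every i ≥ 0.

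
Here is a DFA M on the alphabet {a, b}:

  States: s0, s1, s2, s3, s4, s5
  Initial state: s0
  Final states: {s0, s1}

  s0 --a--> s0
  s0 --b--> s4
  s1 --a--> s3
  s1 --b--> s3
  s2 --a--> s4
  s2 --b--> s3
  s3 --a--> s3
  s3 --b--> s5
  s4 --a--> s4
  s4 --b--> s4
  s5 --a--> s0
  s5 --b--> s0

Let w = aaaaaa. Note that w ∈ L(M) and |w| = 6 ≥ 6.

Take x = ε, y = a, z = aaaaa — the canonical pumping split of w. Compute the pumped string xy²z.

aaaaaaa

xy^2z = ε·a·a·aaaaa = aaaaaaa.
Reading y = a takes M from s0 back to s0, so after x·y·y the machine is still in s0, and z then leads to the accepting state s0. Hence aaaaaaa ∈ L(M).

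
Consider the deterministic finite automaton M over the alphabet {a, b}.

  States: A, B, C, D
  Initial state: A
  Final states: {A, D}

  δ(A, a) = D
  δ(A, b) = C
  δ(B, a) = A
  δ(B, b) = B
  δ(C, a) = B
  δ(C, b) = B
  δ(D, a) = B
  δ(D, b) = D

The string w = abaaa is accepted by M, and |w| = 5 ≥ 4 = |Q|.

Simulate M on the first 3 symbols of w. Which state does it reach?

Run of M on the first 3 characters of w = a b a:
  step 0: A  (start)
  step 1: D  (read a: A→D)
  step 2: D  (read b: D→D)
  step 3: B  (read a: D→B)

After reading 3 characters, M is in state B.
(This kind of state-tracing is the core of the pumping-lemma construction: with 4 states, pigeonhole forces a repeat within the first 4 steps.)

B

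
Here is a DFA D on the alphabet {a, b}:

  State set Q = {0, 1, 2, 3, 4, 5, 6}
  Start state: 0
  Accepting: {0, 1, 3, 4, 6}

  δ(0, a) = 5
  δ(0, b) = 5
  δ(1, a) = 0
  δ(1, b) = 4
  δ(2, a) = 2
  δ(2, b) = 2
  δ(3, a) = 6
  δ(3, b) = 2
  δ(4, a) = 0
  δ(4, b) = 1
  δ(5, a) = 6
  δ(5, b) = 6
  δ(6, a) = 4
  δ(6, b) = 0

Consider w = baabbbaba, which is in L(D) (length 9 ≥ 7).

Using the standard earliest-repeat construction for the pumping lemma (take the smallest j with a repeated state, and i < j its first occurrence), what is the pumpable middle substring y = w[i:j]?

bb

Run of D on w = b a a b b b a b a:
  step 0: 0  (start)
  step 1: 5  (read b: 0→5)
  step 2: 6  (read a: 5→6)
  step 3: 4  (read a: 6→4)
  step 4: 1  (read b: 4→1)
  step 5: 4  (read b: 1→4)   ← first repeat (4 seen earlier)
  step 6: 1  (read b: 4→1)
  step 7: 0  (read a: 1→0)
  step 8: 5  (read b: 0→5)
  step 9: 6  (read a: 5→6)

So i = 3, j = 5, giving x = w[0:3] = baa, y = w[3:5] = bb, z = w[5:9] = baba.
Check: |xy| = 5 ≤ 7 and |y| = 2 ≥ 1. Reading y takes D from 4 back to 4, so every xyⁱz is accepted.
The DFA has 7 states, so the proof of the pumping lemma guarantees a repeated state among the first 7+1 visited; the segment between the two visits is the pumpable y.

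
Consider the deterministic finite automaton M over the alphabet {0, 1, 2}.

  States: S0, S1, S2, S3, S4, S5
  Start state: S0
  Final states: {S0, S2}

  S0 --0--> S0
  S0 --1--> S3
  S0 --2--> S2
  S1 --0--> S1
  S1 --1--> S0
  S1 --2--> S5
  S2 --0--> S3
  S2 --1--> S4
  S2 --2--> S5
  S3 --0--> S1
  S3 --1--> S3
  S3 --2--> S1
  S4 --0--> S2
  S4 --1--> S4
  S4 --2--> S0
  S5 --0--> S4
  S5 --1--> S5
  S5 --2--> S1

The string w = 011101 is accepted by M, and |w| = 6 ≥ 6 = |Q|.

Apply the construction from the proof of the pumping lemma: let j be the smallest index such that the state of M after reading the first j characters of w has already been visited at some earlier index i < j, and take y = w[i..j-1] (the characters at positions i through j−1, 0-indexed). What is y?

State sequence: S0 -0-> S0 -1-> S3 -1-> S3 -1-> S3 -0-> S1 -1-> S0
First repeat at step 1: S0 was already visited.

So i = 0, j = 1, giving x = w[0:0] = ε, y = w[0:1] = 0, z = w[1:6] = 11101.
Check: |xy| = 1 ≤ 6 and |y| = 1 ≥ 1. Reading y takes M from S0 back to S0, so every xyⁱz is accepted.

0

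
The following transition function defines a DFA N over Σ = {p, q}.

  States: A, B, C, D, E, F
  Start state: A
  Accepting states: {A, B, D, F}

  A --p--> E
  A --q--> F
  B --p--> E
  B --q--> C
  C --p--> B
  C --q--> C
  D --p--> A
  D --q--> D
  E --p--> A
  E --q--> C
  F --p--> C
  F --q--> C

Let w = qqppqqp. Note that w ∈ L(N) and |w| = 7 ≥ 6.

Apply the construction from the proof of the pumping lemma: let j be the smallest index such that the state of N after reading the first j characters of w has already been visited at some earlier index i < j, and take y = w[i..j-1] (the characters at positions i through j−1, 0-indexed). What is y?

State sequence: A -q-> F -q-> C -p-> B -p-> E -q-> C -q-> C -p-> B
First repeat at step 5: C was already visited.

So i = 2, j = 5, giving x = w[0:2] = qq, y = w[2:5] = ppq, z = w[5:7] = qp.
Check: |xy| = 5 ≤ 6 and |y| = 3 ≥ 1. Reading y takes N from C back to C, so every xyⁱz is accepted.
With |Q| = 6, pigeonhole forces a state repeat no later than step 6; the substring read between the first and second visits to that state can be pumped.

ppq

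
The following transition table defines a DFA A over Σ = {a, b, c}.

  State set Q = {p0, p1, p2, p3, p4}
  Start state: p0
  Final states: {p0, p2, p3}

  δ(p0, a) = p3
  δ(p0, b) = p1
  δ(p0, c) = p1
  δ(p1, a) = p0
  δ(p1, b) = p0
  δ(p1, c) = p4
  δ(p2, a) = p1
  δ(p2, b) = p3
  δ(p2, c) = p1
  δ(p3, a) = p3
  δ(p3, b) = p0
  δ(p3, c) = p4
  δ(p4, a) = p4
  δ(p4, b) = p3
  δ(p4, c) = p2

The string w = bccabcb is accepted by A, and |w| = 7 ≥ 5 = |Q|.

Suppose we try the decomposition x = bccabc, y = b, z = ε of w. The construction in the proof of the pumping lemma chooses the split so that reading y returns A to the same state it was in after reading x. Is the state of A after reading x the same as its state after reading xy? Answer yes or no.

no

State sequence: p0 -b-> p1 -c-> p4 -c-> p2 -a-> p1 -b-> p0 -c-> p1 -b-> p0

After x (step 6): p1. After xy (step 7): p0.
They differ (p1 ≠ p0), so y is not a cycle from the state after x; this split is not the one the pumping-lemma construction produces, and pumping y need not keep the string in L(A).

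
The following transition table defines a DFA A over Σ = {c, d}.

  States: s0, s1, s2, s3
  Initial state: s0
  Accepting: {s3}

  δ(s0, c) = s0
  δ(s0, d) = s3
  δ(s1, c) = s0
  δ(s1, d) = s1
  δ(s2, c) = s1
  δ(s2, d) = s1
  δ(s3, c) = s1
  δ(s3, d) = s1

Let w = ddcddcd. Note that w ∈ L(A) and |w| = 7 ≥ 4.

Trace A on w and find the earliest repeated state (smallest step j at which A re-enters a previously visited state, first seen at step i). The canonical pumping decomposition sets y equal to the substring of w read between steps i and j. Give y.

State sequence: s0 -d-> s3 -d-> s1 -c-> s0 -d-> s3 -d-> s1 -c-> s0 -d-> s3
First repeat at step 3: s0 was already visited.

So i = 0, j = 3, giving x = w[0:0] = ε, y = w[0:3] = ddc, z = w[3:7] = ddcd.
Check: |xy| = 3 ≤ 4 and |y| = 3 ≥ 1. Reading y takes A from s0 back to s0, so every xyⁱz is accepted.

ddc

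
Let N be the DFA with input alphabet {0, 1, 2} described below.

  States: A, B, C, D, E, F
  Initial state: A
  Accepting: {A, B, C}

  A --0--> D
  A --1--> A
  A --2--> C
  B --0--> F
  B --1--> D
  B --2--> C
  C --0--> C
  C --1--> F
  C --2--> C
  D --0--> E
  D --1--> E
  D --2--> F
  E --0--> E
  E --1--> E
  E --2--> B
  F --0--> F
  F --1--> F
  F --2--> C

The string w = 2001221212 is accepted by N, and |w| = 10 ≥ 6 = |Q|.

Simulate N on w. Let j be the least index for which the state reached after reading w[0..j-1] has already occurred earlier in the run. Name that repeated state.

C

Run of N on w = 2 0 0 1 2 2 1 2 1 2:
  step 0: A  (start)
  step 1: C  (read 2: A→C)
  step 2: C  (read 0: C→C)   ← first repeat (C seen earlier)
  step 3: C  (read 0: C→C)
  step 4: F  (read 1: C→F)
  step 5: C  (read 2: F→C)
  step 6: C  (read 2: C→C)
  step 7: F  (read 1: C→F)
  step 8: C  (read 2: F→C)
  step 9: F  (read 1: C→F)
  step 10: C  (read 2: F→C)

The earliest repeat is at step j = 2: N is in C, which it already visited at step i = 1.
With |Q| = 6, pigeonhole forces a state repeat no later than step 6; the substring read between the first and second visits to that state can be pumped.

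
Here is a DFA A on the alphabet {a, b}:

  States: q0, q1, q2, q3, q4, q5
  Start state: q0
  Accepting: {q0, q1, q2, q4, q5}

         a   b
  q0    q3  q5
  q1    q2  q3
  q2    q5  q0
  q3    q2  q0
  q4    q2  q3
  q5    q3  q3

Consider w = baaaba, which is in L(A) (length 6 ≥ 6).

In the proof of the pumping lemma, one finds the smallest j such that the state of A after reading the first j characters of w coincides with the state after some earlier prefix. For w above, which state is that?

State sequence: q0 -b-> q5 -a-> q3 -a-> q2 -a-> q5 -b-> q3 -a-> q2
First repeat at step 4: q5 was already visited.

The earliest repeat is at step j = 4: A is in q5, which it already visited at step i = 1.

q5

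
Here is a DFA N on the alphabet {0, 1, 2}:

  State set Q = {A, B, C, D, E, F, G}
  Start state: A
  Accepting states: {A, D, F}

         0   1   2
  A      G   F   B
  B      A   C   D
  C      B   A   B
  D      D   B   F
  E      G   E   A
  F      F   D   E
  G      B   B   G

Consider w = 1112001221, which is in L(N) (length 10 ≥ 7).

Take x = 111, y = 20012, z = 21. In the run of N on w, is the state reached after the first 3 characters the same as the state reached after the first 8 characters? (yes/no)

no

Run of N on the first 8 characters of w = 1 1 1 2 0 0 1 2:
  step 0: A  (start)
  step 1: F  (read 1: A→F)
  step 2: D  (read 1: F→D)
  step 3: B  (read 1: D→B)
  step 4: D  (read 2: B→D)
  step 5: D  (read 0: D→D)
  step 6: D  (read 0: D→D)
  step 7: B  (read 1: D→B)
  step 8: D  (read 2: B→D)

After x (step 3): B. After xy (step 8): D.
They differ (B ≠ D), so y is not a cycle from the state after x; this split is not the one the pumping-lemma construction produces, and pumping y need not keep the string in L(N).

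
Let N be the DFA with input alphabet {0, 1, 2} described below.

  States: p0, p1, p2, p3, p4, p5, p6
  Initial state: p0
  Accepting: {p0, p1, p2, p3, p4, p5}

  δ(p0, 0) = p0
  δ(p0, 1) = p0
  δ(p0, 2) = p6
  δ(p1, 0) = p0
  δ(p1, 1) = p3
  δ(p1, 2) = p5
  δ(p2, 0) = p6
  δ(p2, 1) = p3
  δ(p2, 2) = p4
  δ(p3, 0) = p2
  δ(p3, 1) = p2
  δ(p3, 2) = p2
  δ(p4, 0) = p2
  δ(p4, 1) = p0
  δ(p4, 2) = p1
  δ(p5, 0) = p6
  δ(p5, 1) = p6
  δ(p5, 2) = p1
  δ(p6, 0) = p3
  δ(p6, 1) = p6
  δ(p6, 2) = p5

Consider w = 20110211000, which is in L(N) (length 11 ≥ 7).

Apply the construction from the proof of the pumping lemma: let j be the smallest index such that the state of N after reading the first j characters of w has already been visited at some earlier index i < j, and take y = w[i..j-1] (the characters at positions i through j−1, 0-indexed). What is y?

State sequence: p0 -2-> p6 -0-> p3 -1-> p2 -1-> p3 -0-> p2 -2-> p4 -1-> p0 -1-> p0 -0-> p0 -0-> p0 -0-> p0
First repeat at step 4: p3 was already visited.

So i = 2, j = 4, giving x = w[0:2] = 20, y = w[2:4] = 11, z = w[4:11] = 0211000.
Check: |xy| = 4 ≤ 7 and |y| = 2 ≥ 1. Reading y takes N from p3 back to p3, so every xyⁱz is accepted.
The DFA has 7 states, so the proof of the pumping lemma guarantees a repeated state among the first 7+1 visited; the segment between the two visits is the pumpable y.

11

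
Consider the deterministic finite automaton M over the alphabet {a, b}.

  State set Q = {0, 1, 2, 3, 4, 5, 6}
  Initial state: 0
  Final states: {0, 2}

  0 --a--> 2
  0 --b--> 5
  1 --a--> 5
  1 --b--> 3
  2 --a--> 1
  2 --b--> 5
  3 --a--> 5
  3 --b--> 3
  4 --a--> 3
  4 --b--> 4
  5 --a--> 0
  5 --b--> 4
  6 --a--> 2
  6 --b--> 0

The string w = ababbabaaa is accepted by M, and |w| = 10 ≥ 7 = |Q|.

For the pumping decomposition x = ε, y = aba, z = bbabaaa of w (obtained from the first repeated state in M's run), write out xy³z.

xy^3z = ε·aba·aba·aba·bbabaaa = abaabaababbabaaa.
Reading y = aba takes M from 0 back to 0, so after x·y·y·y the machine is still in 0, and z then leads to the accepting state 2. Hence abaabaababbabaaa ∈ L(M).

abaabaababbabaaa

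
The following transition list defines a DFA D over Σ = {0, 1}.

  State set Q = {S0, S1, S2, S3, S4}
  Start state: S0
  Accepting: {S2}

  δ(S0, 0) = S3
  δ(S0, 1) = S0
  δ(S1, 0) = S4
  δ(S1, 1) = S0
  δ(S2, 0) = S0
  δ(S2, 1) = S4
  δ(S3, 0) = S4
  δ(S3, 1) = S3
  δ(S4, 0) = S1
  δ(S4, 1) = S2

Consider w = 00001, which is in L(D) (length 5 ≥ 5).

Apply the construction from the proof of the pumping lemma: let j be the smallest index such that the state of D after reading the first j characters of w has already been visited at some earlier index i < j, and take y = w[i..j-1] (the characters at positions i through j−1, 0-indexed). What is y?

00

State sequence: S0 -0-> S3 -0-> S4 -0-> S1 -0-> S4 -1-> S2
First repeat at step 4: S4 was already visited.

So i = 2, j = 4, giving x = w[0:2] = 00, y = w[2:4] = 00, z = w[4:5] = 1.
Check: |xy| = 4 ≤ 5 and |y| = 2 ≥ 1. Reading y takes D from S4 back to S4, so every xyⁱz is accepted.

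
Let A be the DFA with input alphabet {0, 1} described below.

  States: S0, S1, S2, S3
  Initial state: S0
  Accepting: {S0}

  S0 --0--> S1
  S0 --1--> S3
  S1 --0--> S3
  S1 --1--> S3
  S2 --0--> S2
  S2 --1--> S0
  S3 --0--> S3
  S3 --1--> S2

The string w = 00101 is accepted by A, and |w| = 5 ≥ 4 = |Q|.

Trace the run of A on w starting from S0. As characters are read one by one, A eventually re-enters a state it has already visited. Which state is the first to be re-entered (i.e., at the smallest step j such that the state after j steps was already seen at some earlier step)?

S2

State sequence: S0 -0-> S1 -0-> S3 -1-> S2 -0-> S2 -1-> S0
First repeat at step 4: S2 was already visited.

The earliest repeat is at step j = 4: A is in S2, which it already visited at step i = 3.
Pumping length from the standard proof: p = 4 (the number of states). The repeated state found above gives |xy| = j ≤ 4 and |y| = j − i ≥ 1.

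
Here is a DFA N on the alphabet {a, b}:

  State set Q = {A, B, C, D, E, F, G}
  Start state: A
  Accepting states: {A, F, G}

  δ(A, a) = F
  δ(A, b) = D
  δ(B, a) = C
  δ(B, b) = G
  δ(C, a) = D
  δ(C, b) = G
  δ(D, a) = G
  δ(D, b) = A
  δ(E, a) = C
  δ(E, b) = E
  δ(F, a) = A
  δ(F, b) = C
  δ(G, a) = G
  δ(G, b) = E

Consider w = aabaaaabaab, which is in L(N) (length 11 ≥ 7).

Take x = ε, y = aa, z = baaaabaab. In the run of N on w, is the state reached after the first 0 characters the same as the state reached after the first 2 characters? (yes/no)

State sequence: A -a-> F -a-> A

After x (step 0): A. After xy (step 2): A.
They match, so y = aa drives N around a cycle from A back to itself; pumping y any number of times keeps N in A before reading z, and xyⁱz ∈ L(N) for every i ≥ 0.

yes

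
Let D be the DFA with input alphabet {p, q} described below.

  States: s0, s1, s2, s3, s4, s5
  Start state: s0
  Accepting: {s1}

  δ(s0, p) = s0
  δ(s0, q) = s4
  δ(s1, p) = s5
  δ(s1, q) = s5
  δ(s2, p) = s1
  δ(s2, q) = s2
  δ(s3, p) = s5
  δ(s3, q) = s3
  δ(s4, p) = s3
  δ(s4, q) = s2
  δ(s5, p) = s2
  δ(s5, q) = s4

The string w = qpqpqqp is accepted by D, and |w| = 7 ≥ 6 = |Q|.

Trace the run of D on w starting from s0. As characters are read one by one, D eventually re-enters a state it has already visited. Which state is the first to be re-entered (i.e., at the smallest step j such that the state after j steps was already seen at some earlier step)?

s3

State sequence: s0 -q-> s4 -p-> s3 -q-> s3 -p-> s5 -q-> s4 -q-> s2 -p-> s1
First repeat at step 3: s3 was already visited.

The earliest repeat is at step j = 3: D is in s3, which it already visited at step i = 2.
With |Q| = 6, pigeonhole forces a state repeat no later than step 6; the substring read between the first and second visits to that state can be pumped.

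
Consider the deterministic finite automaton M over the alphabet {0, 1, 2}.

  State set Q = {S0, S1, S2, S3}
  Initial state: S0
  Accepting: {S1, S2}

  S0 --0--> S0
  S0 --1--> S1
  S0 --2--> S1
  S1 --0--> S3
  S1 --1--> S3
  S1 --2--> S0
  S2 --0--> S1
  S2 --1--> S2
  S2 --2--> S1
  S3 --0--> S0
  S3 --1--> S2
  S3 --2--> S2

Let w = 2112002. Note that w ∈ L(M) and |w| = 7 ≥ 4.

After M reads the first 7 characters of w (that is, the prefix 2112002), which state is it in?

Run of M on the first 7 characters of w = 2 1 1 2 0 0 2:
  step 0: S0  (start)
  step 1: S1  (read 2: S0→S1)
  step 2: S3  (read 1: S1→S3)
  step 3: S2  (read 1: S3→S2)
  step 4: S1  (read 2: S2→S1)
  step 5: S3  (read 0: S1→S3)
  step 6: S0  (read 0: S3→S0)
  step 7: S1  (read 2: S0→S1)

After reading 7 characters, M is in state S1.

S1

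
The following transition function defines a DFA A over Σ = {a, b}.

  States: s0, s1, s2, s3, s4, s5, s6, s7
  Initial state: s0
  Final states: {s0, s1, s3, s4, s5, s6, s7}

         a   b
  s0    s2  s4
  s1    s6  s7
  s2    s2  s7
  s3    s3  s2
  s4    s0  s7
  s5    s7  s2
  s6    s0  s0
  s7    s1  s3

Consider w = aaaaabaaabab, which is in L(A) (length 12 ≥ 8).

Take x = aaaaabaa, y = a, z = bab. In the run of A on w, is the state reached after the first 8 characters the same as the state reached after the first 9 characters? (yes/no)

no

Run of A on the first 9 characters of w = a a a a a b a a a:
  step 0: s0  (start)
  step 1: s2  (read a: s0→s2)
  step 2: s2  (read a: s2→s2)
  step 3: s2  (read a: s2→s2)
  step 4: s2  (read a: s2→s2)
  step 5: s2  (read a: s2→s2)
  step 6: s7  (read b: s2→s7)
  step 7: s1  (read a: s7→s1)
  step 8: s6  (read a: s1→s6)
  step 9: s0  (read a: s6→s0)

After x (step 8): s6. After xy (step 9): s0.
They differ (s6 ≠ s0), so y is not a cycle from the state after x; this split is not the one the pumping-lemma construction produces, and pumping y need not keep the string in L(A).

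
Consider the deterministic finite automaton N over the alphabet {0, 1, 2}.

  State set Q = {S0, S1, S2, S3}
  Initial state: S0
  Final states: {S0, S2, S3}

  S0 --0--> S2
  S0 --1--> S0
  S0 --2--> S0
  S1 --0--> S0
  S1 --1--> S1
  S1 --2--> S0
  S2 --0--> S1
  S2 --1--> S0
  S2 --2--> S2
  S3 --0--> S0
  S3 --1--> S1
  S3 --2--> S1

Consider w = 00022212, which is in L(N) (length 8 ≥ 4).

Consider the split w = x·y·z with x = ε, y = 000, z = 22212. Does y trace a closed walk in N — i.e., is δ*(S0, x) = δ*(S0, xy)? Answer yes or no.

yes

State sequence: S0 -0-> S2 -0-> S1 -0-> S0

After x (step 0): S0. After xy (step 3): S0.
They match, so y = 000 drives N around a cycle from S0 back to itself; pumping y any number of times keeps N in S0 before reading z, and xyⁱz ∈ L(N) for every i ≥ 0.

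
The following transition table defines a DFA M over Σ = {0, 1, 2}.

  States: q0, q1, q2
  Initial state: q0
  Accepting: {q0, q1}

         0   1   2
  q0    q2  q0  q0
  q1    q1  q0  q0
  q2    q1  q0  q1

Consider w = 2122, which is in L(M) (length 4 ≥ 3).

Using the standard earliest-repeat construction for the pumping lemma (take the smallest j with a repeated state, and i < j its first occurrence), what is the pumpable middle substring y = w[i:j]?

2

Run of M on w = 2 1 2 2:
  step 0: q0  (start)
  step 1: q0  (read 2: q0→q0)   ← first repeat (q0 seen earlier)
  step 2: q0  (read 1: q0→q0)
  step 3: q0  (read 2: q0→q0)
  step 4: q0  (read 2: q0→q0)

So i = 0, j = 1, giving x = w[0:0] = ε, y = w[0:1] = 2, z = w[1:4] = 122.
Check: |xy| = 1 ≤ 3 and |y| = 1 ≥ 1. Reading y takes M from q0 back to q0, so every xyⁱz is accepted.
Pumping length from the standard proof: p = 3 (the number of states). The repeated state found above gives |xy| = j ≤ 3 and |y| = j − i ≥ 1.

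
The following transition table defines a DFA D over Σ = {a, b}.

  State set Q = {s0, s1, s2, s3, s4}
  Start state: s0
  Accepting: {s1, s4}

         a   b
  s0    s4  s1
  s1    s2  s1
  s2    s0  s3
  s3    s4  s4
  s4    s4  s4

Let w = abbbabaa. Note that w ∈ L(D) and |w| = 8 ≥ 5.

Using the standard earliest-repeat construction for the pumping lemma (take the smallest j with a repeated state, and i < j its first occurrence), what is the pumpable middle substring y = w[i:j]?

b

Run of D on w = a b b b a b a a:
  step 0: s0  (start)
  step 1: s4  (read a: s0→s4)
  step 2: s4  (read b: s4→s4)   ← first repeat (s4 seen earlier)
  step 3: s4  (read b: s4→s4)
  step 4: s4  (read b: s4→s4)
  step 5: s4  (read a: s4→s4)
  step 6: s4  (read b: s4→s4)
  step 7: s4  (read a: s4→s4)
  step 8: s4  (read a: s4→s4)

So i = 1, j = 2, giving x = w[0:1] = a, y = w[1:2] = b, z = w[2:8] = bbabaa.
Check: |xy| = 2 ≤ 5 and |y| = 1 ≥ 1. Reading y takes D from s4 back to s4, so every xyⁱz is accepted.
With |Q| = 5, pigeonhole forces a state repeat no later than step 5; the substring read between the first and second visits to that state can be pumped.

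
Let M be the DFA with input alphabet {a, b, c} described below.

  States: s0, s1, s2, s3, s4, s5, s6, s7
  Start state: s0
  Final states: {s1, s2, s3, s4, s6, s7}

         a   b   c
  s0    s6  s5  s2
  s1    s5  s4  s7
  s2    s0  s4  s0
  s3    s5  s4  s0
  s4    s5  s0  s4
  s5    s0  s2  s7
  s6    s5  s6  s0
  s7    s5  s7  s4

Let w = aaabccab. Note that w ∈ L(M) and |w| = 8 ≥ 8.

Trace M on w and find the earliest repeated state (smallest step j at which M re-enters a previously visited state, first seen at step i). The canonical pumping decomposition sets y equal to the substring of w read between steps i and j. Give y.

aaa

Run of M on w = a a a b c c a b:
  step 0: s0  (start)
  step 1: s6  (read a: s0→s6)
  step 2: s5  (read a: s6→s5)
  step 3: s0  (read a: s5→s0)   ← first repeat (s0 seen earlier)
  step 4: s5  (read b: s0→s5)
  step 5: s7  (read c: s5→s7)
  step 6: s4  (read c: s7→s4)
  step 7: s5  (read a: s4→s5)
  step 8: s2  (read b: s5→s2)

So i = 0, j = 3, giving x = w[0:0] = ε, y = w[0:3] = aaa, z = w[3:8] = bccab.
Check: |xy| = 3 ≤ 8 and |y| = 3 ≥ 1. Reading y takes M from s0 back to s0, so every xyⁱz is accepted.
Pumping length from the standard proof: p = 8 (the number of states). The repeated state found above gives |xy| = j ≤ 8 and |y| = j − i ≥ 1.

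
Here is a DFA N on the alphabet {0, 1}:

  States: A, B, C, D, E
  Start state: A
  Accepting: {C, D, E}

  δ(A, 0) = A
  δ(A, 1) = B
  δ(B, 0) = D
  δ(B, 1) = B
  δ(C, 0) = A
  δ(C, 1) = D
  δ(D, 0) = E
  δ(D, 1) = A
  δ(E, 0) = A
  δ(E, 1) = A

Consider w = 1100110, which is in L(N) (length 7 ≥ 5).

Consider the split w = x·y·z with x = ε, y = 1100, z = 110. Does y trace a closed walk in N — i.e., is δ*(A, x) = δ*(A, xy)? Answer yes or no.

State sequence: A -1-> B -1-> B -0-> D -0-> E

After x (step 0): A. After xy (step 4): E.
They differ (A ≠ E), so y is not a cycle from the state after x; this split is not the one the pumping-lemma construction produces, and pumping y need not keep the string in L(N).

no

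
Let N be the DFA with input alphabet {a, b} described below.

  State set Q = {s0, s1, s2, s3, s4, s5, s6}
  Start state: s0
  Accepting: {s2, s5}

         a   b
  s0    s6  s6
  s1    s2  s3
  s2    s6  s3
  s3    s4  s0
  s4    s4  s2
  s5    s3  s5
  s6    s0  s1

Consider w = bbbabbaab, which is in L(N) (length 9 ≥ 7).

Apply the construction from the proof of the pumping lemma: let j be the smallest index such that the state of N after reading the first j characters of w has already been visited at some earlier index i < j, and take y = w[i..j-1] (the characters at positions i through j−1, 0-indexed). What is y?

Run of N on w = b b b a b b a a b:
  step 0: s0  (start)
  step 1: s6  (read b: s0→s6)
  step 2: s1  (read b: s6→s1)
  step 3: s3  (read b: s1→s3)
  step 4: s4  (read a: s3→s4)
  step 5: s2  (read b: s4→s2)
  step 6: s3  (read b: s2→s3)   ← first repeat (s3 seen earlier)
  step 7: s4  (read a: s3→s4)
  step 8: s4  (read a: s4→s4)
  step 9: s2  (read b: s4→s2)

So i = 3, j = 6, giving x = w[0:3] = bbb, y = w[3:6] = abb, z = w[6:9] = aab.
Check: |xy| = 6 ≤ 7 and |y| = 3 ≥ 1. Reading y takes N from s3 back to s3, so every xyⁱz is accepted.

abb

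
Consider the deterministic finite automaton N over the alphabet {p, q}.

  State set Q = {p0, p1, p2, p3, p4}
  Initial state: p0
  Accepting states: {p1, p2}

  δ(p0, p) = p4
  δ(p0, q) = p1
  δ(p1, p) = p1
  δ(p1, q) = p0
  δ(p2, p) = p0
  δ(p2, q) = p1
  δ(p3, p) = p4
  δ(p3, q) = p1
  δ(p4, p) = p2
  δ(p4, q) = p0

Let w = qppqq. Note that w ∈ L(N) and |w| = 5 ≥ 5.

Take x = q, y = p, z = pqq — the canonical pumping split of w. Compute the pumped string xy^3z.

qppppqq

xy^3z = q·p·p·p·pqq = qppppqq.
Reading y = p takes N from p1 back to p1, so after x·y·y·y the machine is still in p1, and z then leads to the accepting state p1. Hence qppppqq ∈ L(N).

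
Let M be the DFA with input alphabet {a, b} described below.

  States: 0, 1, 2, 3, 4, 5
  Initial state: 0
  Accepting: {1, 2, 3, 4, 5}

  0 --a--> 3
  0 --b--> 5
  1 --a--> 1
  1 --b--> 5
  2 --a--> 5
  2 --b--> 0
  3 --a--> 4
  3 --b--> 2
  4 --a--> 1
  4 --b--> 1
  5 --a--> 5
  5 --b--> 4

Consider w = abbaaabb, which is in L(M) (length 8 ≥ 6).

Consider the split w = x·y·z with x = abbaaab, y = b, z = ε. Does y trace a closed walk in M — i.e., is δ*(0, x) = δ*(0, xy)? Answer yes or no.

no

Run of M on the first 8 characters of w = a b b a a a b b:
  step 0: 0  (start)
  step 1: 3  (read a: 0→3)
  step 2: 2  (read b: 3→2)
  step 3: 0  (read b: 2→0)
  step 4: 3  (read a: 0→3)
  step 5: 4  (read a: 3→4)
  step 6: 1  (read a: 4→1)
  step 7: 5  (read b: 1→5)
  step 8: 4  (read b: 5→4)

After x (step 7): 5. After xy (step 8): 4.
They differ (5 ≠ 4), so y is not a cycle from the state after x; this split is not the one the pumping-lemma construction produces, and pumping y need not keep the string in L(M).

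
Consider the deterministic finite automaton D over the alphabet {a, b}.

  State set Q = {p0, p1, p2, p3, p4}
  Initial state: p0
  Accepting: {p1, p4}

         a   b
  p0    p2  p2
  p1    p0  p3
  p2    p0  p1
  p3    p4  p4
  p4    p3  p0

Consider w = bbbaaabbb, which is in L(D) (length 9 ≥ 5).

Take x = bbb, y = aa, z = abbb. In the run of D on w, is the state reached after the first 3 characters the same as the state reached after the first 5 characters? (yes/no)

State sequence: p0 -b-> p2 -b-> p1 -b-> p3 -a-> p4 -a-> p3

After x (step 3): p3. After xy (step 5): p3.
They match, so y = aa drives D around a cycle from p3 back to itself; pumping y any number of times keeps D in p3 before reading z, and xyⁱz ∈ L(D) for every i ≥ 0.

yes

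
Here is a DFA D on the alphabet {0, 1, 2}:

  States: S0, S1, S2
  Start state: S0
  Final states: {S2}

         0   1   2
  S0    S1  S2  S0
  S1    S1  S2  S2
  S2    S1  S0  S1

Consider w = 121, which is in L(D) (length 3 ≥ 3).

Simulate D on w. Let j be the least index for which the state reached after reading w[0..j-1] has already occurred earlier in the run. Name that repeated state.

Run of D on w = 1 2 1:
  step 0: S0  (start)
  step 1: S2  (read 1: S0→S2)
  step 2: S1  (read 2: S2→S1)
  step 3: S2  (read 1: S1→S2)   ← first repeat (S2 seen earlier)

The earliest repeat is at step j = 3: D is in S2, which it already visited at step i = 1.

S2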